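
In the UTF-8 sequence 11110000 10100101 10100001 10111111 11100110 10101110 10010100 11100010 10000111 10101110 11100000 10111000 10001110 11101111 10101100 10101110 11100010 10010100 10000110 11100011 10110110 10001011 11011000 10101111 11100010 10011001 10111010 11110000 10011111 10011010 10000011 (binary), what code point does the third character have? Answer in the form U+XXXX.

U+21EE

Offset 0: leading byte 0xF0 = 11110000 → 4-byte char #1 = F0 A5 A1 BF.
Offset 4: leading byte 0xE6 = 11100110 → 3-byte char #2 = E6 AE 94.
Offset 7: leading byte 0xE2 = 11100010 → 3-byte char #3 = E2 87 AE.
Leading byte 0xE2 = 11100010 matches 1110xxxx → 3-byte sequence.
Byte 1: 0xE2 = 11100010, payload 0010 (4 bits).
Byte 2: 0x87 = 10000111 (10xxxxxx ✓), payload 000111.
Byte 3: 0xAE = 10101110 (10xxxxxx ✓), payload 101110.
Concatenate: 0010000111101110 = 0x21EE (16 bits → U+21EE).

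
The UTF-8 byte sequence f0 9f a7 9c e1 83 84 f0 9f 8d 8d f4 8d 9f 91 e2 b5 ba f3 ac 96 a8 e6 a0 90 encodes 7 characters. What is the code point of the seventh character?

U+6810

Offset 0: leading byte 0xF0 = 11110000 → 4-byte char #1 = F0 9F A7 9C.
Offset 4: leading byte 0xE1 = 11100001 → 3-byte char #2 = E1 83 84.
Offset 7: leading byte 0xF0 = 11110000 → 4-byte char #3 = F0 9F 8D 8D.
Offset 11: leading byte 0xF4 = 11110100 → 4-byte char #4 = F4 8D 9F 91.
Offset 15: leading byte 0xE2 = 11100010 → 3-byte char #5 = E2 B5 BA.
Offset 18: leading byte 0xF3 = 11110011 → 4-byte char #6 = F3 AC 96 A8.
Offset 22: leading byte 0xE6 = 11100110 → 3-byte char #7 = E6 A0 90.
Leading byte 0xE6 = 11100110 matches 1110xxxx → 3-byte sequence.
Byte 1: 0xE6 = 11100110, payload 0110 (4 bits).
Byte 2: 0xA0 = 10100000 (10xxxxxx ✓), payload 100000.
Byte 3: 0x90 = 10010000 (10xxxxxx ✓), payload 010000.
Concatenate: 0110100000010000 = 0x6810 (16 bits → U+6810).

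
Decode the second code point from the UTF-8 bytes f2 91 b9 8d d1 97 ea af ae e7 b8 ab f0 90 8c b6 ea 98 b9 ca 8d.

Offset 0: leading byte 0xF2 = 11110010 → 4-byte char #1 = F2 91 B9 8D.
Offset 4: leading byte 0xD1 = 11010001 → 2-byte char #2 = D1 97.
Leading byte 0xD1 = 11010001 matches 110xxxxx → 2-byte sequence.
Byte 1: 0xD1 = 11010001, payload 10001 (5 bits).
Byte 2: 0x97 = 10010111 (10xxxxxx ✓), payload 010111.
Concatenate: 10001010111 = 0x457 (11 bits → U+0457).

U+0457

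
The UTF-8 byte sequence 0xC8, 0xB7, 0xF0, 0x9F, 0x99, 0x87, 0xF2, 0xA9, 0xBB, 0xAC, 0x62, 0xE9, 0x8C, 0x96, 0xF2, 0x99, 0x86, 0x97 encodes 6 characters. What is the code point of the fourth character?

U+0062

Offset 0: leading byte 0xC8 = 11001000 → 2-byte char #1 = C8 B7.
Offset 2: leading byte 0xF0 = 11110000 → 4-byte char #2 = F0 9F 99 87.
Offset 6: leading byte 0xF2 = 11110010 → 4-byte char #3 = F2 A9 BB AC.
Offset 10: leading byte 0x62 = 01100010 → 1-byte char #4 = 62.
Leading byte 0x62 = 01100010 matches 0xxxxxxx → 1-byte sequence.
Byte 1: 0x62 = 01100010, payload 1100010 (7 bits).
Concatenate: 1100010 = 0x62 (7 bits → U+0062).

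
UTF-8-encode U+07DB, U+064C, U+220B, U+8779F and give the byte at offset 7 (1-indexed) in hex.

1-indexed offset 7 is 0-indexed offset 6.
U+07DB → 2-byte form DF 9B at offsets 0–1.
U+064C → 2-byte form D9 8C at offsets 2–3.
U+220B → 3-byte form E2 88 8B at offsets 4–6.
Offset 6 falls in char 3's range; it's byte 3 of E2 88 8B = 0x8B.

0x8B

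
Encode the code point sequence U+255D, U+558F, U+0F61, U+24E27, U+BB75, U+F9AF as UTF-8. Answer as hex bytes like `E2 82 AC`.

E2 95 9D E5 96 8F E0 BD A1 F0 A4 B8 A7 EB AD B5 EF A6 AF

U+255D: 3-byte form → E2 95 9D.
U+558F: 3-byte form → E5 96 8F.
U+0F61: 3-byte form → E0 BD A1.
U+24E27: 4-byte form → F0 A4 B8 A7.
U+BB75: 3-byte form → EB AD B5.
U+F9AF: 3-byte form → EF A6 AF.
Concatenated (19 bytes): E2 95 9D E5 96 8F E0 BD A1 F0 A4 B8 A7 EB AD B5 EF A6 AF.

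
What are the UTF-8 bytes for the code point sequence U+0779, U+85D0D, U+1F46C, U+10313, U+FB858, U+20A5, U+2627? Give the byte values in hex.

U+0779: 2-byte form → DD B9.
U+85D0D: 4-byte form → F2 85 B4 8D.
U+1F46C: 4-byte form → F0 9F 91 AC.
U+10313: 4-byte form → F0 90 8C 93.
U+FB858: 4-byte form → F3 BB A1 98.
U+20A5: 3-byte form → E2 82 A5.
U+2627: 3-byte form → E2 98 A7.
Concatenated (24 bytes): DD B9 F2 85 B4 8D F0 9F 91 AC F0 90 8C 93 F3 BB A1 98 E2 82 A5 E2 98 A7.

DD B9 F2 85 B4 8D F0 9F 91 AC F0 90 8C 93 F3 BB A1 98 E2 82 A5 E2 98 A7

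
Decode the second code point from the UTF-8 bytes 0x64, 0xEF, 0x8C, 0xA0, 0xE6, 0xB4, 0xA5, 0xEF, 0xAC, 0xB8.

Offset 0: leading byte 0x64 = 01100100 → 1-byte char #1 = 64.
Offset 1: leading byte 0xEF = 11101111 → 3-byte char #2 = EF 8C A0.
Leading byte 0xEF = 11101111 matches 1110xxxx → 3-byte sequence.
Byte 1: 0xEF = 11101111, payload 1111 (4 bits).
Byte 2: 0x8C = 10001100 (10xxxxxx ✓), payload 001100.
Byte 3: 0xA0 = 10100000 (10xxxxxx ✓), payload 100000.
Concatenate: 1111001100100000 = 0xF320 (16 bits → U+F320).

U+F320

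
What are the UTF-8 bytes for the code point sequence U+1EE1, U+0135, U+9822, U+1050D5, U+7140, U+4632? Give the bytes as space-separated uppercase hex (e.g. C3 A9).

U+1EE1: 3-byte form → E1 BB A1.
U+0135: 2-byte form → C4 B5.
U+9822: 3-byte form → E9 A0 A2.
U+1050D5: 4-byte form → F4 85 83 95.
U+7140: 3-byte form → E7 85 80.
U+4632: 3-byte form → E4 98 B2.
Concatenated (18 bytes): E1 BB A1 C4 B5 E9 A0 A2 F4 85 83 95 E7 85 80 E4 98 B2.

E1 BB A1 C4 B5 E9 A0 A2 F4 85 83 95 E7 85 80 E4 98 B2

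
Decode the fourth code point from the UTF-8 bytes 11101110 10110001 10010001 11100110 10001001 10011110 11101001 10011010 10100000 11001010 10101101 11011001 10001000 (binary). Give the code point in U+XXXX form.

U+02AD

Offset 0: leading byte 0xEE = 11101110 → 3-byte char #1 = EE B1 91.
Offset 3: leading byte 0xE6 = 11100110 → 3-byte char #2 = E6 89 9E.
Offset 6: leading byte 0xE9 = 11101001 → 3-byte char #3 = E9 9A A0.
Offset 9: leading byte 0xCA = 11001010 → 2-byte char #4 = CA AD.
Leading byte 0xCA = 11001010 matches 110xxxxx → 2-byte sequence.
Byte 1: 0xCA = 11001010, payload 01010 (5 bits).
Byte 2: 0xAD = 10101101 (10xxxxxx ✓), payload 101101.
Concatenate: 01010101101 = 0x2AD (11 bits → U+02AD).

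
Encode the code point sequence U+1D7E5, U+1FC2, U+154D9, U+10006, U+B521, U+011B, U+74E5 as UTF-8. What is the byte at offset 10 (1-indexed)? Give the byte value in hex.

0x93

1-indexed offset 10 is 0-indexed offset 9.
U+1D7E5 → 4-byte form F0 9D 9F A5 at offsets 0–3.
U+1FC2 → 3-byte form E1 BF 82 at offsets 4–6.
U+154D9 → 4-byte form F0 95 93 99 at offsets 7–10.
Offset 9 falls in char 3's range; it's byte 3 of F0 95 93 99 = 0x93.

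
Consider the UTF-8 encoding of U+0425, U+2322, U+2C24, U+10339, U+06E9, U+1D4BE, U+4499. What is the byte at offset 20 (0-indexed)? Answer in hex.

U+0425 → 2-byte form D0 A5 at offsets 0–1.
U+2322 → 3-byte form E2 8C A2 at offsets 2–4.
U+2C24 → 3-byte form E2 B0 A4 at offsets 5–7.
U+10339 → 4-byte form F0 90 8C B9 at offsets 8–11.
U+06E9 → 2-byte form DB A9 at offsets 12–13.
U+1D4BE → 4-byte form F0 9D 92 BE at offsets 14–17.
U+4499 → 3-byte form E4 92 99 at offsets 18–20.
Offset 20 falls in char 7's range; it's byte 3 of E4 92 99 = 0x99.

0x99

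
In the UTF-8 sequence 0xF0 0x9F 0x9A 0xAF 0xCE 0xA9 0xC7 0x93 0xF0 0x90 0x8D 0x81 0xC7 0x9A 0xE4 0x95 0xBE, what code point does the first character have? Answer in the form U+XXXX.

U+1F6AF

Offset 0: leading byte 0xF0 = 11110000 → 4-byte char #1 = F0 9F 9A AF.
Leading byte 0xF0 = 11110000 matches 11110xxx → 4-byte sequence.
Byte 1: 0xF0 = 11110000, payload 000 (3 bits).
Byte 2: 0x9F = 10011111 (10xxxxxx ✓), payload 011111.
Byte 3: 0x9A = 10011010 (10xxxxxx ✓), payload 011010.
Byte 4: 0xAF = 10101111 (10xxxxxx ✓), payload 101111.
Concatenate: 000011111011010101111 = 0x1F6AF (21 bits → U+1F6AF).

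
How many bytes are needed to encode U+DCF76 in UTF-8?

4

U+DCF76 = 0xDCF76. UTF-8 uses 1 byte below 0x80, 2 below 0x800, 3 below 0x10000, 4 up to 0x10FFFF. 0xDCF76 is in U+10000–U+10FFFF → 4 bytes.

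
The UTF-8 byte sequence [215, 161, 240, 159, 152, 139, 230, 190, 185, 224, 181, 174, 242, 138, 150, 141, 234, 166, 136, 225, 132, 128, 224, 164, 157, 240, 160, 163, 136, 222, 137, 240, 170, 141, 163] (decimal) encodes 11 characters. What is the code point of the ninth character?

Offset 0: leading byte 0xD7 = 11010111 → 2-byte char #1 = D7 A1.
Offset 2: leading byte 0xF0 = 11110000 → 4-byte char #2 = F0 9F 98 8B.
Offset 6: leading byte 0xE6 = 11100110 → 3-byte char #3 = E6 BE B9.
Offset 9: leading byte 0xE0 = 11100000 → 3-byte char #4 = E0 B5 AE.
Offset 12: leading byte 0xF2 = 11110010 → 4-byte char #5 = F2 8A 96 8D.
Offset 16: leading byte 0xEA = 11101010 → 3-byte char #6 = EA A6 88.
Offset 19: leading byte 0xE1 = 11100001 → 3-byte char #7 = E1 84 80.
Offset 22: leading byte 0xE0 = 11100000 → 3-byte char #8 = E0 A4 9D.
Offset 25: leading byte 0xF0 = 11110000 → 4-byte char #9 = F0 A0 A3 88.
Leading byte 0xF0 = 11110000 matches 11110xxx → 4-byte sequence.
Byte 1: 0xF0 = 11110000, payload 000 (3 bits).
Byte 2: 0xA0 = 10100000 (10xxxxxx ✓), payload 100000.
Byte 3: 0xA3 = 10100011 (10xxxxxx ✓), payload 100011.
Byte 4: 0x88 = 10001000 (10xxxxxx ✓), payload 001000.
Concatenate: 000100000100011001000 = 0x208C8 (21 bits → U+208C8).

U+208C8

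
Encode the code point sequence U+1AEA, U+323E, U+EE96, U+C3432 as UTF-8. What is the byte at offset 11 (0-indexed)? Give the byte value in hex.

0x90

U+1AEA → 3-byte form E1 AB AA at offsets 0–2.
U+323E → 3-byte form E3 88 BE at offsets 3–5.
U+EE96 → 3-byte form EE BA 96 at offsets 6–8.
U+C3432 → 4-byte form F3 83 90 B2 at offsets 9–12.
Offset 11 falls in char 4's range; it's byte 3 of F3 83 90 B2 = 0x90.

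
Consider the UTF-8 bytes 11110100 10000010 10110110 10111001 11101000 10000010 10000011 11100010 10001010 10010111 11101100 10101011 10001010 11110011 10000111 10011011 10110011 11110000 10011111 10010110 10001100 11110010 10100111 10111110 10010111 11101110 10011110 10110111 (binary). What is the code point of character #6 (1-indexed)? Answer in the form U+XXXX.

U+1F58C

Offset 0: leading byte 0xF4 = 11110100 → 4-byte char #1 = F4 82 B6 B9.
Offset 4: leading byte 0xE8 = 11101000 → 3-byte char #2 = E8 82 83.
Offset 7: leading byte 0xE2 = 11100010 → 3-byte char #3 = E2 8A 97.
Offset 10: leading byte 0xEC = 11101100 → 3-byte char #4 = EC AB 8A.
Offset 13: leading byte 0xF3 = 11110011 → 4-byte char #5 = F3 87 9B B3.
Offset 17: leading byte 0xF0 = 11110000 → 4-byte char #6 = F0 9F 96 8C.
Leading byte 0xF0 = 11110000 matches 11110xxx → 4-byte sequence.
Byte 1: 0xF0 = 11110000, payload 000 (3 bits).
Byte 2: 0x9F = 10011111 (10xxxxxx ✓), payload 011111.
Byte 3: 0x96 = 10010110 (10xxxxxx ✓), payload 010110.
Byte 4: 0x8C = 10001100 (10xxxxxx ✓), payload 001100.
Concatenate: 000011111010110001100 = 0x1F58C (21 bits → U+1F58C).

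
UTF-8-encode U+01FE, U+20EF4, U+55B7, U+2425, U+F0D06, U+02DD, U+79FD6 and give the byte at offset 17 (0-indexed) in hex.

U+01FE → 2-byte form C7 BE at offsets 0–1.
U+20EF4 → 4-byte form F0 A0 BB B4 at offsets 2–5.
U+55B7 → 3-byte form E5 96 B7 at offsets 6–8.
U+2425 → 3-byte form E2 90 A5 at offsets 9–11.
U+F0D06 → 4-byte form F3 B0 B4 86 at offsets 12–15.
U+02DD → 2-byte form CB 9D at offsets 16–17.
Offset 17 falls in char 6's range; it's byte 2 of CB 9D = 0x9D.

0x9D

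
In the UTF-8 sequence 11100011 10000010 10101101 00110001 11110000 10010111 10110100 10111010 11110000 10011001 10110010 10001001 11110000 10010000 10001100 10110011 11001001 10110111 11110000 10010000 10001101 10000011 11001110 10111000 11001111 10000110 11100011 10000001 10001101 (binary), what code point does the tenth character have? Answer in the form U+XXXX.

U+304D

Offset 0: leading byte 0xE3 = 11100011 → 3-byte char #1 = E3 82 AD.
Offset 3: leading byte 0x31 = 00110001 → 1-byte char #2 = 31.
Offset 4: leading byte 0xF0 = 11110000 → 4-byte char #3 = F0 97 B4 BA.
Offset 8: leading byte 0xF0 = 11110000 → 4-byte char #4 = F0 99 B2 89.
Offset 12: leading byte 0xF0 = 11110000 → 4-byte char #5 = F0 90 8C B3.
Offset 16: leading byte 0xC9 = 11001001 → 2-byte char #6 = C9 B7.
Offset 18: leading byte 0xF0 = 11110000 → 4-byte char #7 = F0 90 8D 83.
Offset 22: leading byte 0xCE = 11001110 → 2-byte char #8 = CE B8.
Offset 24: leading byte 0xCF = 11001111 → 2-byte char #9 = CF 86.
Offset 26: leading byte 0xE3 = 11100011 → 3-byte char #10 = E3 81 8D.
Leading byte 0xE3 = 11100011 matches 1110xxxx → 3-byte sequence.
Byte 1: 0xE3 = 11100011, payload 0011 (4 bits).
Byte 2: 0x81 = 10000001 (10xxxxxx ✓), payload 000001.
Byte 3: 0x8D = 10001101 (10xxxxxx ✓), payload 001101.
Concatenate: 0011000001001101 = 0x304D (16 bits → U+304D).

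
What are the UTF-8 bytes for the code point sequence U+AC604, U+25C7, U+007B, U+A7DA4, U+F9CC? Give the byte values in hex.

F2 AC 98 84 E2 97 87 7B F2 A7 B6 A4 EF A7 8C

U+AC604: 4-byte form → F2 AC 98 84.
U+25C7: 3-byte form → E2 97 87.
U+007B: 1-byte form → 7B.
U+A7DA4: 4-byte form → F2 A7 B6 A4.
U+F9CC: 3-byte form → EF A7 8C.
Concatenated (15 bytes): F2 AC 98 84 E2 97 87 7B F2 A7 B6 A4 EF A7 8C.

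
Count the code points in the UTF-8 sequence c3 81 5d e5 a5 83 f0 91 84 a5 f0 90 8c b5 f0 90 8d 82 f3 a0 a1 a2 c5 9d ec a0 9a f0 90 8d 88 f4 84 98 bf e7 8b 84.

12

Byte at offset 0: 0xC3 = 11000011 → 2-byte char (#1). Advance 2.
Byte at offset 2: 0x5D = 01011101 → 1-byte char (#2). Advance 1.
Byte at offset 3: 0xE5 = 11100101 → 3-byte char (#3). Advance 3.
Byte at offset 6: 0xF0 = 11110000 → 4-byte char (#4). Advance 4.
Byte at offset 10: 0xF0 = 11110000 → 4-byte char (#5). Advance 4.
Byte at offset 14: 0xF0 = 11110000 → 4-byte char (#6). Advance 4.
Byte at offset 18: 0xF3 = 11110011 → 4-byte char (#7). Advance 4.
Byte at offset 22: 0xC5 = 11000101 → 2-byte char (#8). Advance 2.
Byte at offset 24: 0xEC = 11101100 → 3-byte char (#9). Advance 3.
Byte at offset 27: 0xF0 = 11110000 → 4-byte char (#10). Advance 4.
Byte at offset 31: 0xF4 = 11110100 → 4-byte char (#11). Advance 4.
Byte at offset 35: 0xE7 = 11100111 → 3-byte char (#12). Advance 3.
Reached end at offset 38 after 12 code points.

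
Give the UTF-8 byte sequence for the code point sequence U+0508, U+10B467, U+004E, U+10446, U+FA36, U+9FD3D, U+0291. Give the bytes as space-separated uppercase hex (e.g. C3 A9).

U+0508: 2-byte form → D4 88.
U+10B467: 4-byte form → F4 8B 91 A7.
U+004E: 1-byte form → 4E.
U+10446: 4-byte form → F0 90 91 86.
U+FA36: 3-byte form → EF A8 B6.
U+9FD3D: 4-byte form → F2 9F B4 BD.
U+0291: 2-byte form → CA 91.
Concatenated (20 bytes): D4 88 F4 8B 91 A7 4E F0 90 91 86 EF A8 B6 F2 9F B4 BD CA 91.

D4 88 F4 8B 91 A7 4E F0 90 91 86 EF A8 B6 F2 9F B4 BD CA 91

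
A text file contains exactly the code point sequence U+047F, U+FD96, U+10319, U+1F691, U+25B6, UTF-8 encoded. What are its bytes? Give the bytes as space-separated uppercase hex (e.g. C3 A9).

U+047F: 2-byte form → D1 BF.
U+FD96: 3-byte form → EF B6 96.
U+10319: 4-byte form → F0 90 8C 99.
U+1F691: 4-byte form → F0 9F 9A 91.
U+25B6: 3-byte form → E2 96 B6.
Concatenated (16 bytes): D1 BF EF B6 96 F0 90 8C 99 F0 9F 9A 91 E2 96 B6.

D1 BF EF B6 96 F0 90 8C 99 F0 9F 9A 91 E2 96 B6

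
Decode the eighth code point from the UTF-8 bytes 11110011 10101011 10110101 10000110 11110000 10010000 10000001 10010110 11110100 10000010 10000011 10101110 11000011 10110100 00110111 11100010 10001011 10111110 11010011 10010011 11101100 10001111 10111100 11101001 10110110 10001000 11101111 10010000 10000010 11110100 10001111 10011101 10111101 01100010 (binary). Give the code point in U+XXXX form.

U+C3FC

Offset 0: leading byte 0xF3 = 11110011 → 4-byte char #1 = F3 AB B5 86.
Offset 4: leading byte 0xF0 = 11110000 → 4-byte char #2 = F0 90 81 96.
Offset 8: leading byte 0xF4 = 11110100 → 4-byte char #3 = F4 82 83 AE.
Offset 12: leading byte 0xC3 = 11000011 → 2-byte char #4 = C3 B4.
Offset 14: leading byte 0x37 = 00110111 → 1-byte char #5 = 37.
Offset 15: leading byte 0xE2 = 11100010 → 3-byte char #6 = E2 8B BE.
Offset 18: leading byte 0xD3 = 11010011 → 2-byte char #7 = D3 93.
Offset 20: leading byte 0xEC = 11101100 → 3-byte char #8 = EC 8F BC.
Leading byte 0xEC = 11101100 matches 1110xxxx → 3-byte sequence.
Byte 1: 0xEC = 11101100, payload 1100 (4 bits).
Byte 2: 0x8F = 10001111 (10xxxxxx ✓), payload 001111.
Byte 3: 0xBC = 10111100 (10xxxxxx ✓), payload 111100.
Concatenate: 1100001111111100 = 0xC3FC (16 bits → U+C3FC).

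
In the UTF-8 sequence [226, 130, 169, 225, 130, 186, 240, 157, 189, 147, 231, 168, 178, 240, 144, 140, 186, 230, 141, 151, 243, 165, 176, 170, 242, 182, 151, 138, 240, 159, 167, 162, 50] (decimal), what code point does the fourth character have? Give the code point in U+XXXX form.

Offset 0: leading byte 0xE2 = 11100010 → 3-byte char #1 = E2 82 A9.
Offset 3: leading byte 0xE1 = 11100001 → 3-byte char #2 = E1 82 BA.
Offset 6: leading byte 0xF0 = 11110000 → 4-byte char #3 = F0 9D BD 93.
Offset 10: leading byte 0xE7 = 11100111 → 3-byte char #4 = E7 A8 B2.
Leading byte 0xE7 = 11100111 matches 1110xxxx → 3-byte sequence.
Byte 1: 0xE7 = 11100111, payload 0111 (4 bits).
Byte 2: 0xA8 = 10101000 (10xxxxxx ✓), payload 101000.
Byte 3: 0xB2 = 10110010 (10xxxxxx ✓), payload 110010.
Concatenate: 0111101000110010 = 0x7A32 (16 bits → U+7A32).

U+7A32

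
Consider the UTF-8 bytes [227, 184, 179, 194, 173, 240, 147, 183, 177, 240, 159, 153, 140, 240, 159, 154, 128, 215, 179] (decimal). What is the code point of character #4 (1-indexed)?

Offset 0: leading byte 0xE3 = 11100011 → 3-byte char #1 = E3 B8 B3.
Offset 3: leading byte 0xC2 = 11000010 → 2-byte char #2 = C2 AD.
Offset 5: leading byte 0xF0 = 11110000 → 4-byte char #3 = F0 93 B7 B1.
Offset 9: leading byte 0xF0 = 11110000 → 4-byte char #4 = F0 9F 99 8C.
Leading byte 0xF0 = 11110000 matches 11110xxx → 4-byte sequence.
Byte 1: 0xF0 = 11110000, payload 000 (3 bits).
Byte 2: 0x9F = 10011111 (10xxxxxx ✓), payload 011111.
Byte 3: 0x99 = 10011001 (10xxxxxx ✓), payload 011001.
Byte 4: 0x8C = 10001100 (10xxxxxx ✓), payload 001100.
Concatenate: 000011111011001001100 = 0x1F64C (21 bits → U+1F64C).

U+1F64C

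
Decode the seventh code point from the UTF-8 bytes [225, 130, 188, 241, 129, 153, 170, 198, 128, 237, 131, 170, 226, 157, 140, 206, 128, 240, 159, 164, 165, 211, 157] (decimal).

Offset 0: leading byte 0xE1 = 11100001 → 3-byte char #1 = E1 82 BC.
Offset 3: leading byte 0xF1 = 11110001 → 4-byte char #2 = F1 81 99 AA.
Offset 7: leading byte 0xC6 = 11000110 → 2-byte char #3 = C6 80.
Offset 9: leading byte 0xED = 11101101 → 3-byte char #4 = ED 83 AA.
Offset 12: leading byte 0xE2 = 11100010 → 3-byte char #5 = E2 9D 8C.
Offset 15: leading byte 0xCE = 11001110 → 2-byte char #6 = CE 80.
Offset 17: leading byte 0xF0 = 11110000 → 4-byte char #7 = F0 9F A4 A5.
Leading byte 0xF0 = 11110000 matches 11110xxx → 4-byte sequence.
Byte 1: 0xF0 = 11110000, payload 000 (3 bits).
Byte 2: 0x9F = 10011111 (10xxxxxx ✓), payload 011111.
Byte 3: 0xA4 = 10100100 (10xxxxxx ✓), payload 100100.
Byte 4: 0xA5 = 10100101 (10xxxxxx ✓), payload 100101.
Concatenate: 000011111100100100101 = 0x1F925 (21 bits → U+1F925).

U+1F925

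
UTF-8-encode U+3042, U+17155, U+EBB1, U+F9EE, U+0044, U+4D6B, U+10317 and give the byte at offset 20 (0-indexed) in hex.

0x97

U+3042 → 3-byte form E3 81 82 at offsets 0–2.
U+17155 → 4-byte form F0 97 85 95 at offsets 3–6.
U+EBB1 → 3-byte form EE AE B1 at offsets 7–9.
U+F9EE → 3-byte form EF A7 AE at offsets 10–12.
U+0044 → 1-byte form 44 at offsets 13–13.
U+4D6B → 3-byte form E4 B5 AB at offsets 14–16.
U+10317 → 4-byte form F0 90 8C 97 at offsets 17–20.
Offset 20 falls in char 7's range; it's byte 4 of F0 90 8C 97 = 0x97.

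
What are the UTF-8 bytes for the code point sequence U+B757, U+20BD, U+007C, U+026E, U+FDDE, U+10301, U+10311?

U+B757: 3-byte form → EB 9D 97.
U+20BD: 3-byte form → E2 82 BD.
U+007C: 1-byte form → 7C.
U+026E: 2-byte form → C9 AE.
U+FDDE: 3-byte form → EF B7 9E.
U+10301: 4-byte form → F0 90 8C 81.
U+10311: 4-byte form → F0 90 8C 91.
Concatenated (20 bytes): EB 9D 97 E2 82 BD 7C C9 AE EF B7 9E F0 90 8C 81 F0 90 8C 91.

EB 9D 97 E2 82 BD 7C C9 AE EF B7 9E F0 90 8C 81 F0 90 8C 91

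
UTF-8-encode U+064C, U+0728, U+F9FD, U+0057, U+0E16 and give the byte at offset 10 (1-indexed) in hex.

1-indexed offset 10 is 0-indexed offset 9.
U+064C → 2-byte form D9 8C at offsets 0–1.
U+0728 → 2-byte form DC A8 at offsets 2–3.
U+F9FD → 3-byte form EF A7 BD at offsets 4–6.
U+0057 → 1-byte form 57 at offsets 7–7.
U+0E16 → 3-byte form E0 B8 96 at offsets 8–10.
Offset 9 falls in char 5's range; it's byte 2 of E0 B8 96 = 0xB8.

0xB8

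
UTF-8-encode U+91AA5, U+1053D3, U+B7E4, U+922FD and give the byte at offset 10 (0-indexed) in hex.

0xA4

U+91AA5 → 4-byte form F2 91 AA A5 at offsets 0–3.
U+1053D3 → 4-byte form F4 85 8F 93 at offsets 4–7.
U+B7E4 → 3-byte form EB 9F A4 at offsets 8–10.
Offset 10 falls in char 3's range; it's byte 3 of EB 9F A4 = 0xA4.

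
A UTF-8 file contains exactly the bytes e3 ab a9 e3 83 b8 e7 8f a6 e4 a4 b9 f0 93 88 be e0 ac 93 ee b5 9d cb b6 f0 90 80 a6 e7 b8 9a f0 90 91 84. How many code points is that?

Byte at offset 0: 0xE3 = 11100011 → 3-byte char (#1). Advance 3.
Byte at offset 3: 0xE3 = 11100011 → 3-byte char (#2). Advance 3.
Byte at offset 6: 0xE7 = 11100111 → 3-byte char (#3). Advance 3.
Byte at offset 9: 0xE4 = 11100100 → 3-byte char (#4). Advance 3.
Byte at offset 12: 0xF0 = 11110000 → 4-byte char (#5). Advance 4.
Byte at offset 16: 0xE0 = 11100000 → 3-byte char (#6). Advance 3.
Byte at offset 19: 0xEE = 11101110 → 3-byte char (#7). Advance 3.
Byte at offset 22: 0xCB = 11001011 → 2-byte char (#8). Advance 2.
Byte at offset 24: 0xF0 = 11110000 → 4-byte char (#9). Advance 4.
Byte at offset 28: 0xE7 = 11100111 → 3-byte char (#10). Advance 3.
Byte at offset 31: 0xF0 = 11110000 → 4-byte char (#11). Advance 4.
Reached end at offset 35 after 11 code points.

11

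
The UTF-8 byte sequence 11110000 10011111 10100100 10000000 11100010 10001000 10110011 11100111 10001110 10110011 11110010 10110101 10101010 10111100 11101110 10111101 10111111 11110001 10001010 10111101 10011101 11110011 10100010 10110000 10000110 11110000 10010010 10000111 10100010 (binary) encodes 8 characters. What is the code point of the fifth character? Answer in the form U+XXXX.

U+EF7F

Offset 0: leading byte 0xF0 = 11110000 → 4-byte char #1 = F0 9F A4 80.
Offset 4: leading byte 0xE2 = 11100010 → 3-byte char #2 = E2 88 B3.
Offset 7: leading byte 0xE7 = 11100111 → 3-byte char #3 = E7 8E B3.
Offset 10: leading byte 0xF2 = 11110010 → 4-byte char #4 = F2 B5 AA BC.
Offset 14: leading byte 0xEE = 11101110 → 3-byte char #5 = EE BD BF.
Leading byte 0xEE = 11101110 matches 1110xxxx → 3-byte sequence.
Byte 1: 0xEE = 11101110, payload 1110 (4 bits).
Byte 2: 0xBD = 10111101 (10xxxxxx ✓), payload 111101.
Byte 3: 0xBF = 10111111 (10xxxxxx ✓), payload 111111.
Concatenate: 1110111101111111 = 0xEF7F (16 bits → U+EF7F).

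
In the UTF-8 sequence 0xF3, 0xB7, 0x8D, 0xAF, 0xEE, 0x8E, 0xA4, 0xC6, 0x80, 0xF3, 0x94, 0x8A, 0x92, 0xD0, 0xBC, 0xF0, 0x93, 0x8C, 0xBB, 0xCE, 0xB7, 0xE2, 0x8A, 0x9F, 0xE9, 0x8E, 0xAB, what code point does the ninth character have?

Offset 0: leading byte 0xF3 = 11110011 → 4-byte char #1 = F3 B7 8D AF.
Offset 4: leading byte 0xEE = 11101110 → 3-byte char #2 = EE 8E A4.
Offset 7: leading byte 0xC6 = 11000110 → 2-byte char #3 = C6 80.
Offset 9: leading byte 0xF3 = 11110011 → 4-byte char #4 = F3 94 8A 92.
Offset 13: leading byte 0xD0 = 11010000 → 2-byte char #5 = D0 BC.
Offset 15: leading byte 0xF0 = 11110000 → 4-byte char #6 = F0 93 8C BB.
Offset 19: leading byte 0xCE = 11001110 → 2-byte char #7 = CE B7.
Offset 21: leading byte 0xE2 = 11100010 → 3-byte char #8 = E2 8A 9F.
Offset 24: leading byte 0xE9 = 11101001 → 3-byte char #9 = E9 8E AB.
Leading byte 0xE9 = 11101001 matches 1110xxxx → 3-byte sequence.
Byte 1: 0xE9 = 11101001, payload 1001 (4 bits).
Byte 2: 0x8E = 10001110 (10xxxxxx ✓), payload 001110.
Byte 3: 0xAB = 10101011 (10xxxxxx ✓), payload 101011.
Concatenate: 1001001110101011 = 0x93AB (16 bits → U+93AB).

U+93AB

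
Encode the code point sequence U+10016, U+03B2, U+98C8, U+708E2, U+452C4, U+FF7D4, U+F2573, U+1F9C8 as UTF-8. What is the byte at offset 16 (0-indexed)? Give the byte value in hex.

0x84

U+10016 → 4-byte form F0 90 80 96 at offsets 0–3.
U+03B2 → 2-byte form CE B2 at offsets 4–5.
U+98C8 → 3-byte form E9 A3 88 at offsets 6–8.
U+708E2 → 4-byte form F1 B0 A3 A2 at offsets 9–12.
U+452C4 → 4-byte form F1 85 8B 84 at offsets 13–16.
Offset 16 falls in char 5's range; it's byte 4 of F1 85 8B 84 = 0x84.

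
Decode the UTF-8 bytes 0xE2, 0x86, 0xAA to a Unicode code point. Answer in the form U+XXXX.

Leading byte 0xE2 = 11100010 matches 1110xxxx → 3-byte sequence.
Byte 1: 0xE2 = 11100010, payload 0010 (4 bits).
Byte 2: 0x86 = 10000110 (10xxxxxx ✓), payload 000110.
Byte 3: 0xAA = 10101010 (10xxxxxx ✓), payload 101010.
Concatenate: 0010000110101010 = 0x21AA (16 bits → U+21AA).

U+21AA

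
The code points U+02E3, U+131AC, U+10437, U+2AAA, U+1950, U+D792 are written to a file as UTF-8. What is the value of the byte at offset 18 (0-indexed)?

0x92

U+02E3 → 2-byte form CB A3 at offsets 0–1.
U+131AC → 4-byte form F0 93 86 AC at offsets 2–5.
U+10437 → 4-byte form F0 90 90 B7 at offsets 6–9.
U+2AAA → 3-byte form E2 AA AA at offsets 10–12.
U+1950 → 3-byte form E1 A5 90 at offsets 13–15.
U+D792 → 3-byte form ED 9E 92 at offsets 16–18.
Offset 18 falls in char 6's range; it's byte 3 of ED 9E 92 = 0x92.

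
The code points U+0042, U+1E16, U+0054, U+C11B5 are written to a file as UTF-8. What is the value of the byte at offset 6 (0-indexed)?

0x81

U+0042 → 1-byte form 42 at offsets 0–0.
U+1E16 → 3-byte form E1 B8 96 at offsets 1–3.
U+0054 → 1-byte form 54 at offsets 4–4.
U+C11B5 → 4-byte form F3 81 86 B5 at offsets 5–8.
Offset 6 falls in char 4's range; it's byte 2 of F3 81 86 B5 = 0x81.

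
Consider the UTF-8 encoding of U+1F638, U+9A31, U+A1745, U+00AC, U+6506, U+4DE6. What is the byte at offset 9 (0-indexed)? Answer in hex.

U+1F638 → 4-byte form F0 9F 98 B8 at offsets 0–3.
U+9A31 → 3-byte form E9 A8 B1 at offsets 4–6.
U+A1745 → 4-byte form F2 A1 9D 85 at offsets 7–10.
Offset 9 falls in char 3's range; it's byte 3 of F2 A1 9D 85 = 0x9D.

0x9D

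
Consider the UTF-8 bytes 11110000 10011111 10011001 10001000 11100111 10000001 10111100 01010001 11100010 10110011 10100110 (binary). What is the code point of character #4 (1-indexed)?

U+2CE6

Offset 0: leading byte 0xF0 = 11110000 → 4-byte char #1 = F0 9F 99 88.
Offset 4: leading byte 0xE7 = 11100111 → 3-byte char #2 = E7 81 BC.
Offset 7: leading byte 0x51 = 01010001 → 1-byte char #3 = 51.
Offset 8: leading byte 0xE2 = 11100010 → 3-byte char #4 = E2 B3 A6.
Leading byte 0xE2 = 11100010 matches 1110xxxx → 3-byte sequence.
Byte 1: 0xE2 = 11100010, payload 0010 (4 bits).
Byte 2: 0xB3 = 10110011 (10xxxxxx ✓), payload 110011.
Byte 3: 0xA6 = 10100110 (10xxxxxx ✓), payload 100110.
Concatenate: 0010110011100110 = 0x2CE6 (16 bits → U+2CE6).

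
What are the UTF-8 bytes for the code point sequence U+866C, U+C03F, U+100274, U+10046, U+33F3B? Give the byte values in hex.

E8 99 AC EC 80 BF F4 80 89 B4 F0 90 81 86 F0 B3 BC BB

U+866C: 3-byte form → E8 99 AC.
U+C03F: 3-byte form → EC 80 BF.
U+100274: 4-byte form → F4 80 89 B4.
U+10046: 4-byte form → F0 90 81 86.
U+33F3B: 4-byte form → F0 B3 BC BB.
Concatenated (18 bytes): E8 99 AC EC 80 BF F4 80 89 B4 F0 90 81 86 F0 B3 BC BB.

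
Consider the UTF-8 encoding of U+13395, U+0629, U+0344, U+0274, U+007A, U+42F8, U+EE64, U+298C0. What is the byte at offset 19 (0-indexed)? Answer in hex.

U+13395 → 4-byte form F0 93 8E 95 at offsets 0–3.
U+0629 → 2-byte form D8 A9 at offsets 4–5.
U+0344 → 2-byte form CD 84 at offsets 6–7.
U+0274 → 2-byte form C9 B4 at offsets 8–9.
U+007A → 1-byte form 7A at offsets 10–10.
U+42F8 → 3-byte form E4 8B B8 at offsets 11–13.
U+EE64 → 3-byte form EE B9 A4 at offsets 14–16.
U+298C0 → 4-byte form F0 A9 A3 80 at offsets 17–20.
Offset 19 falls in char 8's range; it's byte 3 of F0 A9 A3 80 = 0xA3.

0xA3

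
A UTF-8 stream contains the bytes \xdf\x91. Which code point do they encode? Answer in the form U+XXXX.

Leading byte 0xDF = 11011111 matches 110xxxxx → 2-byte sequence.
Byte 1: 0xDF = 11011111, payload 11111 (5 bits).
Byte 2: 0x91 = 10010001 (10xxxxxx ✓), payload 010001.
Concatenate: 11111010001 = 0x7D1 (11 bits → U+07D1).

U+07D1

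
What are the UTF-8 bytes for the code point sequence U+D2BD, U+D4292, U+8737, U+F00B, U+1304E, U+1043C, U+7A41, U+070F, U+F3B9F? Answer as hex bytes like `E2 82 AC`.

ED 8A BD F3 94 8A 92 E8 9C B7 EF 80 8B F0 93 81 8E F0 90 90 BC E7 A9 81 DC 8F F3 B3 AE 9F

U+D2BD: 3-byte form → ED 8A BD.
U+D4292: 4-byte form → F3 94 8A 92.
U+8737: 3-byte form → E8 9C B7.
U+F00B: 3-byte form → EF 80 8B.
U+1304E: 4-byte form → F0 93 81 8E.
U+1043C: 4-byte form → F0 90 90 BC.
U+7A41: 3-byte form → E7 A9 81.
U+070F: 2-byte form → DC 8F.
U+F3B9F: 4-byte form → F3 B3 AE 9F.
Concatenated (30 bytes): ED 8A BD F3 94 8A 92 E8 9C B7 EF 80 8B F0 93 81 8E F0 90 90 BC E7 A9 81 DC 8F F3 B3 AE 9F.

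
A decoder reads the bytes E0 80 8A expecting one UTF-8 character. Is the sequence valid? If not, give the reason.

invalid (overlong encoding)

Leading byte 0xE0 = 11100000 → 3-byte form.
Continuation bytes all match 10xxxxxx. Payload decodes to 0xA.
But 0xA < 0x800, the minimum for a 3-byte sequence — this is an overlong encoding.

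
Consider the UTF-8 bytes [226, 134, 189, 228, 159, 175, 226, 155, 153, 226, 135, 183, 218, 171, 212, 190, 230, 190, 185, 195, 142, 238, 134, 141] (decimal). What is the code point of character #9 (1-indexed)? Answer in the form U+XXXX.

U+E18D

Offset 0: leading byte 0xE2 = 11100010 → 3-byte char #1 = E2 86 BD.
Offset 3: leading byte 0xE4 = 11100100 → 3-byte char #2 = E4 9F AF.
Offset 6: leading byte 0xE2 = 11100010 → 3-byte char #3 = E2 9B 99.
Offset 9: leading byte 0xE2 = 11100010 → 3-byte char #4 = E2 87 B7.
Offset 12: leading byte 0xDA = 11011010 → 2-byte char #5 = DA AB.
Offset 14: leading byte 0xD4 = 11010100 → 2-byte char #6 = D4 BE.
Offset 16: leading byte 0xE6 = 11100110 → 3-byte char #7 = E6 BE B9.
Offset 19: leading byte 0xC3 = 11000011 → 2-byte char #8 = C3 8E.
Offset 21: leading byte 0xEE = 11101110 → 3-byte char #9 = EE 86 8D.
Leading byte 0xEE = 11101110 matches 1110xxxx → 3-byte sequence.
Byte 1: 0xEE = 11101110, payload 1110 (4 bits).
Byte 2: 0x86 = 10000110 (10xxxxxx ✓), payload 000110.
Byte 3: 0x8D = 10001101 (10xxxxxx ✓), payload 001101.
Concatenate: 1110000110001101 = 0xE18D (16 bits → U+E18D).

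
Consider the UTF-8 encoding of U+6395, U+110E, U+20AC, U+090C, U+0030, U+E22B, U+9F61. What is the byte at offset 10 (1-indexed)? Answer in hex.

1-indexed offset 10 is 0-indexed offset 9.
U+6395 → 3-byte form E6 8E 95 at offsets 0–2.
U+110E → 3-byte form E1 84 8E at offsets 3–5.
U+20AC → 3-byte form E2 82 AC at offsets 6–8.
U+090C → 3-byte form E0 A4 8C at offsets 9–11.
Offset 9 falls in char 4's range; it's byte 1 of E0 A4 8C = 0xE0.

0xE0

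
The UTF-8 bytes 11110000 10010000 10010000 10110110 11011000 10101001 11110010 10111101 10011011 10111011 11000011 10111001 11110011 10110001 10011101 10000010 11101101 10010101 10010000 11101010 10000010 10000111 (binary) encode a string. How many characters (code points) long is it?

Byte at offset 0: 0xF0 = 11110000 → 4-byte char (#1). Advance 4.
Byte at offset 4: 0xD8 = 11011000 → 2-byte char (#2). Advance 2.
Byte at offset 6: 0xF2 = 11110010 → 4-byte char (#3). Advance 4.
Byte at offset 10: 0xC3 = 11000011 → 2-byte char (#4). Advance 2.
Byte at offset 12: 0xF3 = 11110011 → 4-byte char (#5). Advance 4.
Byte at offset 16: 0xED = 11101101 → 3-byte char (#6). Advance 3.
Byte at offset 19: 0xEA = 11101010 → 3-byte char (#7). Advance 3.
Reached end at offset 22 after 7 code points.

7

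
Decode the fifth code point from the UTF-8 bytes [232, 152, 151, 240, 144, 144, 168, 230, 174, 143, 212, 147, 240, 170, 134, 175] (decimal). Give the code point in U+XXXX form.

U+2A1AF

Offset 0: leading byte 0xE8 = 11101000 → 3-byte char #1 = E8 98 97.
Offset 3: leading byte 0xF0 = 11110000 → 4-byte char #2 = F0 90 90 A8.
Offset 7: leading byte 0xE6 = 11100110 → 3-byte char #3 = E6 AE 8F.
Offset 10: leading byte 0xD4 = 11010100 → 2-byte char #4 = D4 93.
Offset 12: leading byte 0xF0 = 11110000 → 4-byte char #5 = F0 AA 86 AF.
Leading byte 0xF0 = 11110000 matches 11110xxx → 4-byte sequence.
Byte 1: 0xF0 = 11110000, payload 000 (3 bits).
Byte 2: 0xAA = 10101010 (10xxxxxx ✓), payload 101010.
Byte 3: 0x86 = 10000110 (10xxxxxx ✓), payload 000110.
Byte 4: 0xAF = 10101111 (10xxxxxx ✓), payload 101111.
Concatenate: 000101010000110101111 = 0x2A1AF (21 bits → U+2A1AF).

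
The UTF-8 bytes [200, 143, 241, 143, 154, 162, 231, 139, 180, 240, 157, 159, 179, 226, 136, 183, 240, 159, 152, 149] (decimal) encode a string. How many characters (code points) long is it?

6

Byte at offset 0: 0xC8 = 11001000 → 2-byte char (#1). Advance 2.
Byte at offset 2: 0xF1 = 11110001 → 4-byte char (#2). Advance 4.
Byte at offset 6: 0xE7 = 11100111 → 3-byte char (#3). Advance 3.
Byte at offset 9: 0xF0 = 11110000 → 4-byte char (#4). Advance 4.
Byte at offset 13: 0xE2 = 11100010 → 3-byte char (#5). Advance 3.
Byte at offset 16: 0xF0 = 11110000 → 4-byte char (#6). Advance 4.
Reached end at offset 20 after 6 code points.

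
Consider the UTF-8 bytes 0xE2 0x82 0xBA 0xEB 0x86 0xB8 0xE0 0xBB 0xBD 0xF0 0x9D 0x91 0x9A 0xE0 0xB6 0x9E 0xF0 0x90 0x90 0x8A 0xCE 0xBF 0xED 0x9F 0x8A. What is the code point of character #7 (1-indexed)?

Offset 0: leading byte 0xE2 = 11100010 → 3-byte char #1 = E2 82 BA.
Offset 3: leading byte 0xEB = 11101011 → 3-byte char #2 = EB 86 B8.
Offset 6: leading byte 0xE0 = 11100000 → 3-byte char #3 = E0 BB BD.
Offset 9: leading byte 0xF0 = 11110000 → 4-byte char #4 = F0 9D 91 9A.
Offset 13: leading byte 0xE0 = 11100000 → 3-byte char #5 = E0 B6 9E.
Offset 16: leading byte 0xF0 = 11110000 → 4-byte char #6 = F0 90 90 8A.
Offset 20: leading byte 0xCE = 11001110 → 2-byte char #7 = CE BF.
Leading byte 0xCE = 11001110 matches 110xxxxx → 2-byte sequence.
Byte 1: 0xCE = 11001110, payload 01110 (5 bits).
Byte 2: 0xBF = 10111111 (10xxxxxx ✓), payload 111111.
Concatenate: 01110111111 = 0x3BF (11 bits → U+03BF).

U+03BF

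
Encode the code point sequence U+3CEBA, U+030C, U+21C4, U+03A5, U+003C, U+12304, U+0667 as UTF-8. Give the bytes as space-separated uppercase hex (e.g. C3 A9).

U+3CEBA: 4-byte form → F0 BC BA BA.
U+030C: 2-byte form → CC 8C.
U+21C4: 3-byte form → E2 87 84.
U+03A5: 2-byte form → CE A5.
U+003C: 1-byte form → 3C.
U+12304: 4-byte form → F0 92 8C 84.
U+0667: 2-byte form → D9 A7.
Concatenated (18 bytes): F0 BC BA BA CC 8C E2 87 84 CE A5 3C F0 92 8C 84 D9 A7.

F0 BC BA BA CC 8C E2 87 84 CE A5 3C F0 92 8C 84 D9 A7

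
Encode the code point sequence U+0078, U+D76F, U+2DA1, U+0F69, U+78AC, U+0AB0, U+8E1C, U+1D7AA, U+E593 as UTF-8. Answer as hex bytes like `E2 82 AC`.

U+0078: 1-byte form → 78.
U+D76F: 3-byte form → ED 9D AF.
U+2DA1: 3-byte form → E2 B6 A1.
U+0F69: 3-byte form → E0 BD A9.
U+78AC: 3-byte form → E7 A2 AC.
U+0AB0: 3-byte form → E0 AA B0.
U+8E1C: 3-byte form → E8 B8 9C.
U+1D7AA: 4-byte form → F0 9D 9E AA.
U+E593: 3-byte form → EE 96 93.
Concatenated (26 bytes): 78 ED 9D AF E2 B6 A1 E0 BD A9 E7 A2 AC E0 AA B0 E8 B8 9C F0 9D 9E AA EE 96 93.

78 ED 9D AF E2 B6 A1 E0 BD A9 E7 A2 AC E0 AA B0 E8 B8 9C F0 9D 9E AA EE 96 93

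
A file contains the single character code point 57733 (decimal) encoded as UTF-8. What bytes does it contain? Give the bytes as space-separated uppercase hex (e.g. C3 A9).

U+E185 = 0xE185 = 57733 decimal. In range U+0800–U+FFFF → 3-byte form: 1110xxxx 10xxxxxx 10xxxxxx.
Binary (16 bits): 1110000110000101.
Split 4+6+6: 1110 | 000110 | 000101.
Byte 1: 11101110 = 0xEE.
Byte 2: 10000110 = 0x86.
Byte 3: 10000101 = 0x85.

EE 86 85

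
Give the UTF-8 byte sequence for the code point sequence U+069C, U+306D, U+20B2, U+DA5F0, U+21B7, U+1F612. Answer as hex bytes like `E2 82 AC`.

DA 9C E3 81 AD E2 82 B2 F3 9A 97 B0 E2 86 B7 F0 9F 98 92

U+069C: 2-byte form → DA 9C.
U+306D: 3-byte form → E3 81 AD.
U+20B2: 3-byte form → E2 82 B2.
U+DA5F0: 4-byte form → F3 9A 97 B0.
U+21B7: 3-byte form → E2 86 B7.
U+1F612: 4-byte form → F0 9F 98 92.
Concatenated (19 bytes): DA 9C E3 81 AD E2 82 B2 F3 9A 97 B0 E2 86 B7 F0 9F 98 92.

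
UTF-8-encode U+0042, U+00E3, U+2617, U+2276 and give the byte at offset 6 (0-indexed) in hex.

U+0042 → 1-byte form 42 at offsets 0–0.
U+00E3 → 2-byte form C3 A3 at offsets 1–2.
U+2617 → 3-byte form E2 98 97 at offsets 3–5.
U+2276 → 3-byte form E2 89 B6 at offsets 6–8.
Offset 6 falls in char 4's range; it's byte 1 of E2 89 B6 = 0xE2.

0xE2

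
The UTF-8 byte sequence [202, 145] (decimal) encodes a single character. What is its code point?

U+0291

Leading byte 0xCA = 11001010 matches 110xxxxx → 2-byte sequence.
Byte 1: 0xCA = 11001010, payload 01010 (5 bits).
Byte 2: 0x91 = 10010001 (10xxxxxx ✓), payload 010001.
Concatenate: 01010010001 = 0x291 (11 bits → U+0291).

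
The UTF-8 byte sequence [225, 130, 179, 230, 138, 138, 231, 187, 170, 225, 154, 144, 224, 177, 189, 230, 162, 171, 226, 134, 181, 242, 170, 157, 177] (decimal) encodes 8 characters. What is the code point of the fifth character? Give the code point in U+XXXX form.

U+0C7D

Offset 0: leading byte 0xE1 = 11100001 → 3-byte char #1 = E1 82 B3.
Offset 3: leading byte 0xE6 = 11100110 → 3-byte char #2 = E6 8A 8A.
Offset 6: leading byte 0xE7 = 11100111 → 3-byte char #3 = E7 BB AA.
Offset 9: leading byte 0xE1 = 11100001 → 3-byte char #4 = E1 9A 90.
Offset 12: leading byte 0xE0 = 11100000 → 3-byte char #5 = E0 B1 BD.
Leading byte 0xE0 = 11100000 matches 1110xxxx → 3-byte sequence.
Byte 1: 0xE0 = 11100000, payload 0000 (4 bits).
Byte 2: 0xB1 = 10110001 (10xxxxxx ✓), payload 110001.
Byte 3: 0xBD = 10111101 (10xxxxxx ✓), payload 111101.
Concatenate: 0000110001111101 = 0xC7D (16 bits → U+0C7D).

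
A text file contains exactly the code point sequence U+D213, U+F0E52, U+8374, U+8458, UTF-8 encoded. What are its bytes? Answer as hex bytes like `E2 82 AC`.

U+D213: 3-byte form → ED 88 93.
U+F0E52: 4-byte form → F3 B0 B9 92.
U+8374: 3-byte form → E8 8D B4.
U+8458: 3-byte form → E8 91 98.
Concatenated (13 bytes): ED 88 93 F3 B0 B9 92 E8 8D B4 E8 91 98.

ED 88 93 F3 B0 B9 92 E8 8D B4 E8 91 98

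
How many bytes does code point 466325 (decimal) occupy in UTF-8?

U+71D95 = 0x71D95. UTF-8 uses 1 byte below 0x80, 2 below 0x800, 3 below 0x10000, 4 up to 0x10FFFF. 0x71D95 is in U+10000–U+10FFFF → 4 bytes.

4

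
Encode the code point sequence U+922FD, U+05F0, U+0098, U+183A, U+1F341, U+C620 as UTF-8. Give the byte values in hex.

F2 92 8B BD D7 B0 C2 98 E1 A0 BA F0 9F 8D 81 EC 98 A0

U+922FD: 4-byte form → F2 92 8B BD.
U+05F0: 2-byte form → D7 B0.
U+0098: 2-byte form → C2 98.
U+183A: 3-byte form → E1 A0 BA.
U+1F341: 4-byte form → F0 9F 8D 81.
U+C620: 3-byte form → EC 98 A0.
Concatenated (18 bytes): F2 92 8B BD D7 B0 C2 98 E1 A0 BA F0 9F 8D 81 EC 98 A0.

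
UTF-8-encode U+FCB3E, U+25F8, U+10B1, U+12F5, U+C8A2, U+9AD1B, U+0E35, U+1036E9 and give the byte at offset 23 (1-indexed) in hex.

0xB5

1-indexed offset 23 is 0-indexed offset 22.
U+FCB3E → 4-byte form F3 BC AC BE at offsets 0–3.
U+25F8 → 3-byte form E2 97 B8 at offsets 4–6.
U+10B1 → 3-byte form E1 82 B1 at offsets 7–9.
U+12F5 → 3-byte form E1 8B B5 at offsets 10–12.
U+C8A2 → 3-byte form EC A2 A2 at offsets 13–15.
U+9AD1B → 4-byte form F2 9A B4 9B at offsets 16–19.
U+0E35 → 3-byte form E0 B8 B5 at offsets 20–22.
Offset 22 falls in char 7's range; it's byte 3 of E0 B8 B5 = 0xB5.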